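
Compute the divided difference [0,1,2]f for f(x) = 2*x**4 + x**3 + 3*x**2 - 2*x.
20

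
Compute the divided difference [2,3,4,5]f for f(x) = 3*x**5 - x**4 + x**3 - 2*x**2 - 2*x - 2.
362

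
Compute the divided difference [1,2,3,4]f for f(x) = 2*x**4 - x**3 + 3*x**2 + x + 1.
19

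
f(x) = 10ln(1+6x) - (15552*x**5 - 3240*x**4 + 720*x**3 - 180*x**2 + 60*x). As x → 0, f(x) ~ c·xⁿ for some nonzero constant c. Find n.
6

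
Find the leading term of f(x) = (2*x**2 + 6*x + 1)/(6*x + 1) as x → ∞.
x/3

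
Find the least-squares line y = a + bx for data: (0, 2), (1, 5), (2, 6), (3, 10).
a = 2, b = 5/2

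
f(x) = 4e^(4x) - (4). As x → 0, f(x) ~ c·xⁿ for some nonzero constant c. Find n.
1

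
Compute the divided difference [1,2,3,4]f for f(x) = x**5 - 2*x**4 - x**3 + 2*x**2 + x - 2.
44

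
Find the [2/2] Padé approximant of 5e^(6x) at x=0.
(15*x**2 + 15*x + 5)/(3*x**2 - 3*x + 1)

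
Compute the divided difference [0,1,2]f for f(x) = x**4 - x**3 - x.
4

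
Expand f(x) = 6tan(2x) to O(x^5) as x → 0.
12*x + 16*x**3 + O(x**5)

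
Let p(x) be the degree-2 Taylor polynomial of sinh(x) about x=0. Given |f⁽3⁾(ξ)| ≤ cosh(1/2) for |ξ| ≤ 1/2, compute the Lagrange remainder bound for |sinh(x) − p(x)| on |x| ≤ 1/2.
cosh(1/2)/48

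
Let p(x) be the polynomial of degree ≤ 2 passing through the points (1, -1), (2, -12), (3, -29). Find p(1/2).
9/4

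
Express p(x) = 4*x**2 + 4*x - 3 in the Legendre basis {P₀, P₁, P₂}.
(-5/3)P₀ + (4)P₁ + (8/3)P₂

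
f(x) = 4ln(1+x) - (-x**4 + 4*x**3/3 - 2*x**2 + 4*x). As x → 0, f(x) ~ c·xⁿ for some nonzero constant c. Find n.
5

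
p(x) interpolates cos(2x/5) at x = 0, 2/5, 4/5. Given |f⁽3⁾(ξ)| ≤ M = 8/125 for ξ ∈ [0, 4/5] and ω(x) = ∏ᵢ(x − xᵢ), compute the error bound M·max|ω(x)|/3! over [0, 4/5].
64*sqrt(3)/421875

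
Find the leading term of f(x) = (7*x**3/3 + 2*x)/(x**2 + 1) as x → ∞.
7*x/3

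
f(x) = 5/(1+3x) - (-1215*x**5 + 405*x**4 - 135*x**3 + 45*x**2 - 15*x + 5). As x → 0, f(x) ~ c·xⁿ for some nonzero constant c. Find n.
6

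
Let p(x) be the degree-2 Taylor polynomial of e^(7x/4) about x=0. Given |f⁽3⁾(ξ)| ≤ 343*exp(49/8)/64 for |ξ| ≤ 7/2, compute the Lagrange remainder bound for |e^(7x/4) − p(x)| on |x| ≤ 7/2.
117649*exp(49/8)/3072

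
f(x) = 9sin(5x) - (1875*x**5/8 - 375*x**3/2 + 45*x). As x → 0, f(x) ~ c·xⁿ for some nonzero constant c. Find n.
7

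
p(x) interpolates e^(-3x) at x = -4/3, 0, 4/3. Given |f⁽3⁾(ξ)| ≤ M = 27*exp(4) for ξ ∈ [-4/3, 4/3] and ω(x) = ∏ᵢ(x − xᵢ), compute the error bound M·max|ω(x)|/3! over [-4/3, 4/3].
64*sqrt(3)*exp(4)/27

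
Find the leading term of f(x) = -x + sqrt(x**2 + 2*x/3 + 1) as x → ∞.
1/3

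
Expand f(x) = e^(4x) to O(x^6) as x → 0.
1 + 4*x + 8*x**2 + 32*x**3/3 + 32*x**4/3 + 128*x**5/15 + O(x**6)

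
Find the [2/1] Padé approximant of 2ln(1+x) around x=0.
x*(x + 6)/(3*(2*x/3 + 1))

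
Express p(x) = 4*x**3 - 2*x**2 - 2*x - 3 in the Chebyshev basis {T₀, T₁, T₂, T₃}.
(-4)T₀ + T₁ - T₂ + T₃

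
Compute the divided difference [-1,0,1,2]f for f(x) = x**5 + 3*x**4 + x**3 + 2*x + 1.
12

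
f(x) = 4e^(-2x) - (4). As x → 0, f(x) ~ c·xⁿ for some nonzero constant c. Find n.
1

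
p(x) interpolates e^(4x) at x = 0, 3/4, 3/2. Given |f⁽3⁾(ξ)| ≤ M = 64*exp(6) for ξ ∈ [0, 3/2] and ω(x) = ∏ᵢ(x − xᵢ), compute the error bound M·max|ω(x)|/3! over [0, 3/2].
sqrt(3)*exp(6)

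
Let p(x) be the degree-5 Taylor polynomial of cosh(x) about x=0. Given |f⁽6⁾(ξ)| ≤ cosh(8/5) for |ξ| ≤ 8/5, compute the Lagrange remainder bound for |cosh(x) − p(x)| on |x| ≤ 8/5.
16384*cosh(8/5)/703125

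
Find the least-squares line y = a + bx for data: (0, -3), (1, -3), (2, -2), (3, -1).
a = -33/10, b = 7/10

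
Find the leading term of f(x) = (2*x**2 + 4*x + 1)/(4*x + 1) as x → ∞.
x/2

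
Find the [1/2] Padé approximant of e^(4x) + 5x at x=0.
(1787*x/219 + 1)/(-32*x**2/73 - 184*x/219 + 1)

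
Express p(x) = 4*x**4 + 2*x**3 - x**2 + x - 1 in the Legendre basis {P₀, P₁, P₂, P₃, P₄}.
(-8/15)P₀ + (11/5)P₁ + (34/21)P₂ + (4/5)P₃ + (32/35)P₄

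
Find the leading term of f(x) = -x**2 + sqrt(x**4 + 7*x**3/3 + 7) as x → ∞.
7*x/6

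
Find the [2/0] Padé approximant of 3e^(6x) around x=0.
54*x**2 + 18*x + 3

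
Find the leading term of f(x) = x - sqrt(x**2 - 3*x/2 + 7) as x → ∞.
3/4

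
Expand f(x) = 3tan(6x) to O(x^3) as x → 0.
18*x + O(x**3)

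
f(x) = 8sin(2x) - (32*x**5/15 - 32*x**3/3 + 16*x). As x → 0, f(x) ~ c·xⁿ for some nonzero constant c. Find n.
7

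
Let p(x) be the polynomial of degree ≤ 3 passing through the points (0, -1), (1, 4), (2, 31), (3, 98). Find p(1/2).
-1/8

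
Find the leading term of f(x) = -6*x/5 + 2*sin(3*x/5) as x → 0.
-9*x**3/125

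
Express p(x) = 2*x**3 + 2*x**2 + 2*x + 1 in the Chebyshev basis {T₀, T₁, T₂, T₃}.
(2)T₀ + (7/2)T₁ + T₂ + (1/2)T₃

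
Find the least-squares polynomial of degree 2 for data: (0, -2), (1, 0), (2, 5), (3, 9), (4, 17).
-71/35 + (109/70)x + (11/14)x²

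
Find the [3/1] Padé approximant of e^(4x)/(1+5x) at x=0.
(6464*x**3/489 + 1272*x**2/163 + 684*x/163 + 1)/(847*x/163 + 1)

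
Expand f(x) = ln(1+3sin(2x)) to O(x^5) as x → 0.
6*x - 18*x**2 + 68*x**3 - 300*x**4 + O(x**5)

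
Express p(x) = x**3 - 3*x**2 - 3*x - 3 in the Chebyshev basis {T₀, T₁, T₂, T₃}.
(-9/2)T₀ + (-9/4)T₁ + (-3/2)T₂ + (1/4)T₃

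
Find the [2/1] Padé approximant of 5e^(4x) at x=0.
(40*x**2/3 + 40*x/3 + 5)/(1 - 4*x/3)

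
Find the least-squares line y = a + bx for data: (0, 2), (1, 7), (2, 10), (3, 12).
a = 14/5, b = 33/10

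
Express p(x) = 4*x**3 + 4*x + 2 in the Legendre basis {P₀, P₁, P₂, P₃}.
(2)P₀ + (32/5)P₁ + (8/5)P₃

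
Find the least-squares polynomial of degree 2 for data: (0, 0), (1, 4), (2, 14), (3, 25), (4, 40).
-11/35 + (247/70)x + (23/14)x²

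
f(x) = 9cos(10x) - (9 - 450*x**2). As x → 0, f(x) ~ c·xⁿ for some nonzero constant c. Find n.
4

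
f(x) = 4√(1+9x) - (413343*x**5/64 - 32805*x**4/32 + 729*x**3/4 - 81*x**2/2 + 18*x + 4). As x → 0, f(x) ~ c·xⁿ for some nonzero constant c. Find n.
6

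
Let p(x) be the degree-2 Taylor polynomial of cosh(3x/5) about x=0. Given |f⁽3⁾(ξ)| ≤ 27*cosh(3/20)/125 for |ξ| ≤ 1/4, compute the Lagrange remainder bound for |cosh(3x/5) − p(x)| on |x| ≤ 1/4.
9*cosh(3/20)/16000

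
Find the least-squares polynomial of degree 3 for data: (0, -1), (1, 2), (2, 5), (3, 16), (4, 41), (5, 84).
-6/7 + (53/14)x + (-33/14)x² + x³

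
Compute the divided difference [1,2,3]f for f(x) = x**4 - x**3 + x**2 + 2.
20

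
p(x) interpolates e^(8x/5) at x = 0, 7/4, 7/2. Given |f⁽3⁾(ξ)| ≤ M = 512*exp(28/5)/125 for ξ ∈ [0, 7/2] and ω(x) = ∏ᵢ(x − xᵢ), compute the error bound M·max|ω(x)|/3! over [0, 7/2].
2744*sqrt(3)*exp(28/5)/3375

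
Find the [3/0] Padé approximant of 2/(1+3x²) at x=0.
2 - 6*x**2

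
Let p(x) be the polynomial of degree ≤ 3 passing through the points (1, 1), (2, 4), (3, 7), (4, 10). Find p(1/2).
-1/2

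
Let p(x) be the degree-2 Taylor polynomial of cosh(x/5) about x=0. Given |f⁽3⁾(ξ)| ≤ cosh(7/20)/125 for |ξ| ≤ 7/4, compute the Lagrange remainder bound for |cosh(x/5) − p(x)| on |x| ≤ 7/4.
343*cosh(7/20)/48000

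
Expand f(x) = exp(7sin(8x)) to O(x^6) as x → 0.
1 + 56*x + 1568*x**2 + 28672*x**3 + 376320*x**4 + 54820864*x**5/15 + O(x**6)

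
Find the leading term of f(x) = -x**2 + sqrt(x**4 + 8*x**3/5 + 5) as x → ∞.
4*x/5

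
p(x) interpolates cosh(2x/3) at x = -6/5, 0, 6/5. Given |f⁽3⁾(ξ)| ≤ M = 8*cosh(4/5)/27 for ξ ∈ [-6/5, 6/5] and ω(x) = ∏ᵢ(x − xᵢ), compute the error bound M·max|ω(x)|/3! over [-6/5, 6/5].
64*sqrt(3)*cosh(4/5)/3375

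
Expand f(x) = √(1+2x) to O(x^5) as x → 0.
1 + x - x**2/2 + x**3/2 - 5*x**4/8 + O(x**5)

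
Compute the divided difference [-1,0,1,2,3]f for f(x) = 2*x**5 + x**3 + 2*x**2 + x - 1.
10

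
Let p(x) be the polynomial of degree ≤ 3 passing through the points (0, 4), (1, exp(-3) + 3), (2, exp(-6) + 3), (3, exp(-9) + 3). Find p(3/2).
(-1 + 9*exp(3) + 9*exp(6) + 47*exp(9))*exp(-9)/16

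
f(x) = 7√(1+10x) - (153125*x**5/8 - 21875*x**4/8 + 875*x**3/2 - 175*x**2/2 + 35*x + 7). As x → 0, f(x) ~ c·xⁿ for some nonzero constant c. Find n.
6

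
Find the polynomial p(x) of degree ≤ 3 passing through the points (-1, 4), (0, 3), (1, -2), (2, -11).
-2*x**2 - 3*x + 3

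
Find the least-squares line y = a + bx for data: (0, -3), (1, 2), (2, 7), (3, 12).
a = -3, b = 5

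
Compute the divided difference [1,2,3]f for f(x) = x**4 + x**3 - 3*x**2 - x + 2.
28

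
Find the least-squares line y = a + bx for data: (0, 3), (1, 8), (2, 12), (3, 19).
a = 27/10, b = 26/5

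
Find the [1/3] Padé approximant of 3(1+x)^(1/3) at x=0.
(5*x/2 + 3)/(x**3/81 - x**2/18 + x/2 + 1)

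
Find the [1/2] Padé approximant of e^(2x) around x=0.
(2*x/3 + 1)/(2*x**2/3 - 4*x/3 + 1)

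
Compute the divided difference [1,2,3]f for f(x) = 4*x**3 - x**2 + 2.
23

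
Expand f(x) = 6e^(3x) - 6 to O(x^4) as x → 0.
18*x + 27*x**2 + 27*x**3 + O(x**4)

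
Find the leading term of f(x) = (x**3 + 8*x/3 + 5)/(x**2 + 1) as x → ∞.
x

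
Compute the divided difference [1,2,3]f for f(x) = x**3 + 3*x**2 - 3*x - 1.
9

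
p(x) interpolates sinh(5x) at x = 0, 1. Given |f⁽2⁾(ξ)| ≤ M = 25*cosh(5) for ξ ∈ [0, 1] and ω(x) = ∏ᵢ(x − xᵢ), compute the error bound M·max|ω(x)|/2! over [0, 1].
25*cosh(5)/8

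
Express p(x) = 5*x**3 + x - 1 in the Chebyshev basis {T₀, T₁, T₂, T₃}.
-T₀ + (19/4)T₁ + (5/4)T₃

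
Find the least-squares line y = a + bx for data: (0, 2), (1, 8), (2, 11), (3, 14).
a = 29/10, b = 39/10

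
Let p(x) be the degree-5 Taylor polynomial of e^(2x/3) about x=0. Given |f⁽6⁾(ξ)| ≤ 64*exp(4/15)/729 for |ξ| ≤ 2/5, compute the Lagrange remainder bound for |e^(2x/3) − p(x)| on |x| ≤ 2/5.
256*exp(4/15)/512578125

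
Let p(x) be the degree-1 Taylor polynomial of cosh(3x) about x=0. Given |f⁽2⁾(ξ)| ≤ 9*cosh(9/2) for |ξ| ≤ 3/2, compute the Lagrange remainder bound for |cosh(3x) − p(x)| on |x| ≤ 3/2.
81*cosh(9/2)/8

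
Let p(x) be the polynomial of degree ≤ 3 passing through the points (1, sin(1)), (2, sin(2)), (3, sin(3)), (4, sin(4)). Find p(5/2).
-sin(1)/16 - sin(4)/16 + 9*sin(3)/16 + 9*sin(2)/16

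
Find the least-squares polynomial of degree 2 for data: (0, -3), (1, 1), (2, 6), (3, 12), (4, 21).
-99/35 + (193/70)x + (11/14)x²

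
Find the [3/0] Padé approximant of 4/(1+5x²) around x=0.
4 - 20*x**2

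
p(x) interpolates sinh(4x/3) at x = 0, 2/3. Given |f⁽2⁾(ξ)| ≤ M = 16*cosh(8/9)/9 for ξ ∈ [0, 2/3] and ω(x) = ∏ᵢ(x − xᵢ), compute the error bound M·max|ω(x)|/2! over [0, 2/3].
8*cosh(8/9)/81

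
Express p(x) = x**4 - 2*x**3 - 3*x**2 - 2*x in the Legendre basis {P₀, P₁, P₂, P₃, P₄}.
(-4/5)P₀ + (-16/5)P₁ + (-10/7)P₂ + (-4/5)P₃ + (8/35)P₄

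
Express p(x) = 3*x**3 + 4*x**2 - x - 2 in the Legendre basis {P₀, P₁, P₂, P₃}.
(-2/3)P₀ + (4/5)P₁ + (8/3)P₂ + (6/5)P₃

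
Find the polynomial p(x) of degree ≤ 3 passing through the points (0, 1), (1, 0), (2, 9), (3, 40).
2*x**3 - x**2 - 2*x + 1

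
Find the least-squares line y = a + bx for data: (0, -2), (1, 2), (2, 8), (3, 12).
a = -11/5, b = 24/5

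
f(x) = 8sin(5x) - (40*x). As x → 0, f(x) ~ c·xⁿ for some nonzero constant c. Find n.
3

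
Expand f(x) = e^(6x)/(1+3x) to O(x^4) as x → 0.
1 + 3*x + 9*x**2 + 9*x**3 + O(x**4)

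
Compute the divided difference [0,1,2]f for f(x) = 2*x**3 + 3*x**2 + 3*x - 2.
9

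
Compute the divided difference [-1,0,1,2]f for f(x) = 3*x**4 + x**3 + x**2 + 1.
7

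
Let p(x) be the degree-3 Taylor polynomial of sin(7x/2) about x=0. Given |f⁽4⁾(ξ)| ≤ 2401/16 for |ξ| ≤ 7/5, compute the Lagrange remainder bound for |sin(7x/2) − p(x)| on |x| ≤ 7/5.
5764801/240000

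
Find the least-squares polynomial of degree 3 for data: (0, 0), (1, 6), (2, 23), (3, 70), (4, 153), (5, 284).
41/126 + (673/756)x + (16/9)x² + (203/108)x³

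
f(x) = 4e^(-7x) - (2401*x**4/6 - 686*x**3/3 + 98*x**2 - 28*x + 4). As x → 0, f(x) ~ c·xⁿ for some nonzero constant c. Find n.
5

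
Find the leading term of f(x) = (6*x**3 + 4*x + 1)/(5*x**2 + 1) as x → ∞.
6*x/5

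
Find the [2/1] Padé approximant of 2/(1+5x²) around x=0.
2 - 10*x**2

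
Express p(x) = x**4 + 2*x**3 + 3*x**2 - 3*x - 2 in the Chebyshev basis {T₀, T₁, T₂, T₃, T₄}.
(-1/8)T₀ + (-3/2)T₁ + (2)T₂ + (1/2)T₃ + (1/8)T₄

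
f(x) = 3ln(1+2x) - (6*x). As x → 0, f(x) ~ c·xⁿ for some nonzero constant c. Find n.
2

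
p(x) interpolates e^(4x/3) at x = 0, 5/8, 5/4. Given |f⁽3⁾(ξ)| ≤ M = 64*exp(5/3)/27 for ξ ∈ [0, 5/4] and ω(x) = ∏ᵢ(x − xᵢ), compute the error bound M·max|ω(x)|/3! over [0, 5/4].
125*sqrt(3)*exp(5/3)/5832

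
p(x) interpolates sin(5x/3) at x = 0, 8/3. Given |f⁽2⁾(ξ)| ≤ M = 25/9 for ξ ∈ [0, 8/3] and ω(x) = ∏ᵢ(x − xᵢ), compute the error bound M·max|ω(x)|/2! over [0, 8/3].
200/81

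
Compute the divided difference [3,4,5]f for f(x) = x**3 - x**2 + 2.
11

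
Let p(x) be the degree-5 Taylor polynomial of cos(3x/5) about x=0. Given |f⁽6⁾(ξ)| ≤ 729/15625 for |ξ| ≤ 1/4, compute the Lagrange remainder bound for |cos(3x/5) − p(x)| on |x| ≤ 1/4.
81/5120000000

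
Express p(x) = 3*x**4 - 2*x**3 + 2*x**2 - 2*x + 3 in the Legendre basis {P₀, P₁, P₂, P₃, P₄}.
(64/15)P₀ + (-16/5)P₁ + (64/21)P₂ + (-4/5)P₃ + (24/35)P₄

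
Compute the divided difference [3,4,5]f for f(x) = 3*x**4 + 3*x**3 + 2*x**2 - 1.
329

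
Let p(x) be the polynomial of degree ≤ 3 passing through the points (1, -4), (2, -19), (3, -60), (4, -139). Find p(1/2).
-5/2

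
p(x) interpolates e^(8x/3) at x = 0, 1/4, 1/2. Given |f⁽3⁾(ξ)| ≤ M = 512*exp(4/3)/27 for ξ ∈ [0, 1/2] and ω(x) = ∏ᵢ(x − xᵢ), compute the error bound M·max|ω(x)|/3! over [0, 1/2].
8*sqrt(3)*exp(4/3)/729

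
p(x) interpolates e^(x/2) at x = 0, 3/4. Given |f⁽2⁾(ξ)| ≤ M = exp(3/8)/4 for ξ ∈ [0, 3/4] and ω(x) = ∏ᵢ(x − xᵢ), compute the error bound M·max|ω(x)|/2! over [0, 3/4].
9*exp(3/8)/512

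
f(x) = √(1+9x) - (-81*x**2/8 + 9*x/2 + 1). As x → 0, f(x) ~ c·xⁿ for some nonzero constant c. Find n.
3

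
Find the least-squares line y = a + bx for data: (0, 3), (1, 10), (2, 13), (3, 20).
a = 17/5, b = 27/5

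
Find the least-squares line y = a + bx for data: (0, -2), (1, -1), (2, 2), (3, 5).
a = -13/5, b = 12/5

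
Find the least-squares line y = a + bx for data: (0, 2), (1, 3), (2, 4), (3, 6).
a = 9/5, b = 13/10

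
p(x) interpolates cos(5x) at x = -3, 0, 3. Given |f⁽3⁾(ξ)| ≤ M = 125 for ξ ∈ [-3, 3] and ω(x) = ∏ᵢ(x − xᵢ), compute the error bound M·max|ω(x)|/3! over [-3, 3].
125*sqrt(3)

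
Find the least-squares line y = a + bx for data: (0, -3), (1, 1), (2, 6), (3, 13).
a = -37/10, b = 53/10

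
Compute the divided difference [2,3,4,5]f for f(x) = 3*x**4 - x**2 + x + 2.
42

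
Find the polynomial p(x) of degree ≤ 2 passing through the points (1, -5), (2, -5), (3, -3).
x**2 - 3*x - 3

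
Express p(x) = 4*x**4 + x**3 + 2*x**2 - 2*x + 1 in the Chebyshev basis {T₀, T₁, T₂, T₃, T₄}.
(7/2)T₀ + (-5/4)T₁ + (3)T₂ + (1/4)T₃ + (1/2)T₄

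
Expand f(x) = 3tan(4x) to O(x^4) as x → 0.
12*x + 64*x**3 + O(x**4)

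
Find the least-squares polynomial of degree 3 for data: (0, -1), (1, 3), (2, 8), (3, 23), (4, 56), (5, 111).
-5/6 + (1151/252)x + (-101/42)x² + (43/36)x³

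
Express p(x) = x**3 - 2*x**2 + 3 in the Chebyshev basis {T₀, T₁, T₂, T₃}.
(2)T₀ + (3/4)T₁ - T₂ + (1/4)T₃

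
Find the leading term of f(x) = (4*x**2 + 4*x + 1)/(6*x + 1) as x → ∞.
2*x/3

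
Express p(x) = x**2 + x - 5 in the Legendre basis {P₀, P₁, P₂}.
(-14/3)P₀ + P₁ + (2/3)P₂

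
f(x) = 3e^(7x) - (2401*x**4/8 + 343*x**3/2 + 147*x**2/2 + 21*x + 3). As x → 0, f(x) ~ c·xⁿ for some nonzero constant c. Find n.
5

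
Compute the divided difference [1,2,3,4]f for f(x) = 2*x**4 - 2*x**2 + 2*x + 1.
20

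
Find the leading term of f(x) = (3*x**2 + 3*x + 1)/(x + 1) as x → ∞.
3*x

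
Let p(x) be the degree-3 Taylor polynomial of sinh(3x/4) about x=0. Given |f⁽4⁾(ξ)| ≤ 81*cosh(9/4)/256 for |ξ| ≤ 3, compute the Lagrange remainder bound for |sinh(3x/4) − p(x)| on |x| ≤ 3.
2187*cosh(9/4)/2048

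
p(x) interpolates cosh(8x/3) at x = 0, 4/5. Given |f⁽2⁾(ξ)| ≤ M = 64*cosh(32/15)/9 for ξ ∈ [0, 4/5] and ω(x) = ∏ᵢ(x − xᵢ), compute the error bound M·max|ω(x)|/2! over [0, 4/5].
128*cosh(32/15)/225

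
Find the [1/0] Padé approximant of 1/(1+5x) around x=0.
1 - 5*x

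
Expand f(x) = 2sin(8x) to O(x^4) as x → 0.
16*x - 512*x**3/3 + O(x**4)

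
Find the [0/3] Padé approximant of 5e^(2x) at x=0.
5/(-4*x**3/3 + 2*x**2 - 2*x + 1)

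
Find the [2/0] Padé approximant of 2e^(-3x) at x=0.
9*x**2 - 6*x + 2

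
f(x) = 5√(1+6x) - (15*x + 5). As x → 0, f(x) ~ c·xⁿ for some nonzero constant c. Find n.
2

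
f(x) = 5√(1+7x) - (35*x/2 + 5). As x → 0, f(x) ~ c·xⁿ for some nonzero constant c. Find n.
2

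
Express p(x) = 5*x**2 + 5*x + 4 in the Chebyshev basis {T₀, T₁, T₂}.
(13/2)T₀ + (5)T₁ + (5/2)T₂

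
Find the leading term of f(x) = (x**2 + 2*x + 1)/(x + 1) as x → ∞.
x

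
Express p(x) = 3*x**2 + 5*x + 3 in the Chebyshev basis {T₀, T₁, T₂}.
(9/2)T₀ + (5)T₁ + (3/2)T₂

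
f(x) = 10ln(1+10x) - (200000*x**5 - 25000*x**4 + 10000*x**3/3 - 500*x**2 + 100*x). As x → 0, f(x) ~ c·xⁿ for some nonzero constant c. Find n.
6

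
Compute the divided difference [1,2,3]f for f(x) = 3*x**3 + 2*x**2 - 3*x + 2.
20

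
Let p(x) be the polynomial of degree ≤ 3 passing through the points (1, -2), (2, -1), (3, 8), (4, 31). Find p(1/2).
-11/8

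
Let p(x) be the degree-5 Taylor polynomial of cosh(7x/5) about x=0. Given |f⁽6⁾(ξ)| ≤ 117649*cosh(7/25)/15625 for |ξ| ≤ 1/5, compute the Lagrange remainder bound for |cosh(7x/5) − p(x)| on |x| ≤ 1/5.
117649*cosh(7/25)/175781250000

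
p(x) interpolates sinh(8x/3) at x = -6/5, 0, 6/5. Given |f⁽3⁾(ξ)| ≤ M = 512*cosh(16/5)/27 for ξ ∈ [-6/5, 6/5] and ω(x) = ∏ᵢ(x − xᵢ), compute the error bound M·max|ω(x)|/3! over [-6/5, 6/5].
4096*sqrt(3)*cosh(16/5)/3375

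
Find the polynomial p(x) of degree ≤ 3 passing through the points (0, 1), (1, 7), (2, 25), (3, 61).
x**3 + 3*x**2 + 2*x + 1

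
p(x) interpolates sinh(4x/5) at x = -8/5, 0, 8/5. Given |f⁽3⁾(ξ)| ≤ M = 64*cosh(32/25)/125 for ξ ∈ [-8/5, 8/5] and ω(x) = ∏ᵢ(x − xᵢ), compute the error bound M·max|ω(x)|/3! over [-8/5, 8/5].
32768*sqrt(3)*cosh(32/25)/421875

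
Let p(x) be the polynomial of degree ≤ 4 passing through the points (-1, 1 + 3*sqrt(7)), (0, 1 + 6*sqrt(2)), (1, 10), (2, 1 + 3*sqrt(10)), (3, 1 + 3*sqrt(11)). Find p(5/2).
-251/64 - 15*sqrt(7)/128 + 21*sqrt(2)/16 + 105*sqrt(11)/128 + 105*sqrt(10)/32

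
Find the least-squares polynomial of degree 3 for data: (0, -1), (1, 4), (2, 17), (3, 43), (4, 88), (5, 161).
-143/126 + (461/108)x + (41/252)x² + (59/54)x³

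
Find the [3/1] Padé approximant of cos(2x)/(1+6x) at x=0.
(x**3/9 - 103*x**2/51 + x/306 + 1)/(1837*x/306 + 1)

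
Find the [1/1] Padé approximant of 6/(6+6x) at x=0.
1/(x + 1)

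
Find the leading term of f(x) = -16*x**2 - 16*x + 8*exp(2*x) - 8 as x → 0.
32*x**3/3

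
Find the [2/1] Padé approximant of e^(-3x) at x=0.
(3*x**2/2 - 2*x + 1)/(x + 1)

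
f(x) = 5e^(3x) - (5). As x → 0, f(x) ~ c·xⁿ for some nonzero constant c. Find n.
1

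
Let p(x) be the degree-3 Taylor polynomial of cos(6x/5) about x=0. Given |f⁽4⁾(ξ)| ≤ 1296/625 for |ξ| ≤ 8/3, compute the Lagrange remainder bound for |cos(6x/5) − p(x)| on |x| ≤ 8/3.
8192/1875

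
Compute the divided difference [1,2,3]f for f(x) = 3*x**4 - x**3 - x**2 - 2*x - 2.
68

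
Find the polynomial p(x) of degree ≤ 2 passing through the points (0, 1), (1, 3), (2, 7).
x**2 + x + 1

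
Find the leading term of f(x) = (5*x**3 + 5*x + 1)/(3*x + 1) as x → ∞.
5*x**2/3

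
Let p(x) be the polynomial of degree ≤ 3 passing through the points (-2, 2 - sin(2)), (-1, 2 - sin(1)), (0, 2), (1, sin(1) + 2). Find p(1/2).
-sin(2)/16 + 5*sin(1)/8 + 2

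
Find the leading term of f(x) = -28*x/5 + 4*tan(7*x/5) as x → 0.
1372*x**3/375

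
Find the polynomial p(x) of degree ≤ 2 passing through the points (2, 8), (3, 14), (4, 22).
x**2 + x + 2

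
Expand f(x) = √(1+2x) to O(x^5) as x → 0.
1 + x - x**2/2 + x**3/2 - 5*x**4/8 + O(x**5)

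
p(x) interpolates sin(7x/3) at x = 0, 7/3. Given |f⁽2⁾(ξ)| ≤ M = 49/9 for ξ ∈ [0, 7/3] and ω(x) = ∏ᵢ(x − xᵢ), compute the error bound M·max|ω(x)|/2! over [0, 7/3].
2401/648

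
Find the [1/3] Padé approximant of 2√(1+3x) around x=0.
(21*x/4 + 2)/(27*x**3/64 - 9*x**2/16 + 9*x/8 + 1)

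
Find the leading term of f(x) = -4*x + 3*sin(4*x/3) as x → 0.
-32*x**3/27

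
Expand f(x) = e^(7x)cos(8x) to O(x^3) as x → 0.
1 + 7*x - 15*x**2/2 + O(x**3)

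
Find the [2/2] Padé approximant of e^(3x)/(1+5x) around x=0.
(73*x**2/44 + 67*x/33 + 1)/(-631*x**2/132 + 133*x/33 + 1)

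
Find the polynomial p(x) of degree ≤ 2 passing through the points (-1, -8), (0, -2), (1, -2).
-3*x**2 + 3*x - 2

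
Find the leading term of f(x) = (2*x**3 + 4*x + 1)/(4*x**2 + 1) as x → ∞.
x/2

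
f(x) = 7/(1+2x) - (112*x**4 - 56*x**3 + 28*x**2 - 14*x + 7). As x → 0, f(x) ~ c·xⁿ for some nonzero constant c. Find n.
5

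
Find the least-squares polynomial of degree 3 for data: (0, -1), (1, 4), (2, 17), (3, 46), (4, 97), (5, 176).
-58/63 + (925/378)x + (71/63)x² + (59/54)x³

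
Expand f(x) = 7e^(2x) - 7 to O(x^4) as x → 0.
14*x + 14*x**2 + 28*x**3/3 + O(x**4)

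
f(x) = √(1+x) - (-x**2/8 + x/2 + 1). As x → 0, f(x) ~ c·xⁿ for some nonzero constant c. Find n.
3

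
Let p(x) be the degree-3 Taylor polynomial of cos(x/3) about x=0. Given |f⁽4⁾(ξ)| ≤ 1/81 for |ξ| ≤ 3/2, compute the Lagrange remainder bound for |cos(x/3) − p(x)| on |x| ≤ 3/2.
1/384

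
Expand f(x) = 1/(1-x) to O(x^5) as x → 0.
1 + x + x**2 + x**3 + x**4 + O(x**5)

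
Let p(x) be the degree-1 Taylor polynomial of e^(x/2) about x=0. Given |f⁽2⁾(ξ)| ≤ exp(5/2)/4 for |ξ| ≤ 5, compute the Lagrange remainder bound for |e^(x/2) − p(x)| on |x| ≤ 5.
25*exp(5/2)/8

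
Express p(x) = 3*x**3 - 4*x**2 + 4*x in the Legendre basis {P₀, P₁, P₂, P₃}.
(-4/3)P₀ + (29/5)P₁ + (-8/3)P₂ + (6/5)P₃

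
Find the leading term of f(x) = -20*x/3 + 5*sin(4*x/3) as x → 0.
-160*x**3/81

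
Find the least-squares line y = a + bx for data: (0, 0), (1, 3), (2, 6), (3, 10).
a = -1/5, b = 33/10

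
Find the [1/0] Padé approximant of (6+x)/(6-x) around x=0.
x/3 + 1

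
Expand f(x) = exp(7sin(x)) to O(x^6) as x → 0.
1 + 7*x + 49*x**2/2 + 56*x**3 + 735*x**4/8 + 1673*x**5/15 + O(x**6)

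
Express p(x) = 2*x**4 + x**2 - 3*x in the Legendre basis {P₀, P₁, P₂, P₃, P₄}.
(11/15)P₀ + (-3)P₁ + (38/21)P₂ + (16/35)P₄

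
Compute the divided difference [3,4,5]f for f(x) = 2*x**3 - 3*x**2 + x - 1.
21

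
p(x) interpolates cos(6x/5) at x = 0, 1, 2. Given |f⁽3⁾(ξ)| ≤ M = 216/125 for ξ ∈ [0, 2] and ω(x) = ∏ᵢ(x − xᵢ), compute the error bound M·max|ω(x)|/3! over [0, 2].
8*sqrt(3)/125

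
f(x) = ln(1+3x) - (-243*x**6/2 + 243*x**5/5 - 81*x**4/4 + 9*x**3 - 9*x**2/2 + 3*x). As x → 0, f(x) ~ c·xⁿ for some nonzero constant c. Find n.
7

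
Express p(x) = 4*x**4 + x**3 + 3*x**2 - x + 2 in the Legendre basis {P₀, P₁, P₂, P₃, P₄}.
(19/5)P₀ + (-2/5)P₁ + (30/7)P₂ + (2/5)P₃ + (32/35)P₄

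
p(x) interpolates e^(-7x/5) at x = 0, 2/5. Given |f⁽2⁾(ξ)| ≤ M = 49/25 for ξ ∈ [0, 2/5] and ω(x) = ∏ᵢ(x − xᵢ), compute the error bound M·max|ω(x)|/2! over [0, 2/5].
49/1250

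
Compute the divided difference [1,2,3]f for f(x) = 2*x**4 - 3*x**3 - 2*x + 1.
32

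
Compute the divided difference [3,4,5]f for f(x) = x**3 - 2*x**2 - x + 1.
10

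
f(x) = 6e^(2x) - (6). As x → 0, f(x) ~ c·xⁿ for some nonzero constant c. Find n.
1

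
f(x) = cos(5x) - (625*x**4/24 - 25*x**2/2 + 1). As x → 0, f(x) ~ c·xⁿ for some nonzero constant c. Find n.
6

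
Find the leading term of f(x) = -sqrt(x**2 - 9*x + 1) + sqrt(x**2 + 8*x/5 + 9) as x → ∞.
53/10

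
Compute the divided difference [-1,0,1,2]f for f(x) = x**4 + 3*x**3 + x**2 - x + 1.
5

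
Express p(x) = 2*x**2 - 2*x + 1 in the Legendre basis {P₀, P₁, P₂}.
(5/3)P₀ + (-2)P₁ + (4/3)P₂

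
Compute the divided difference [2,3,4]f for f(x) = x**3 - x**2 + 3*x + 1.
8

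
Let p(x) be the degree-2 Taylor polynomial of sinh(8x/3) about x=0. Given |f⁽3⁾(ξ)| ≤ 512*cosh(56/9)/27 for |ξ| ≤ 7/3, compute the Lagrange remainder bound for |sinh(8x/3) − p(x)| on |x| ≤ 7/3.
87808*cosh(56/9)/2187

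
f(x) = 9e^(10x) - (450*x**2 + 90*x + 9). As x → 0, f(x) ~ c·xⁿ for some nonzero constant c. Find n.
3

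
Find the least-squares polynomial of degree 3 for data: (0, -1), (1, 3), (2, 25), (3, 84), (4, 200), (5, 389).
-115/126 + (67/108)x + (-2/63)x² + (335/108)x³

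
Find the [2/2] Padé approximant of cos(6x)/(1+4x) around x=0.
(9*x**2 - 6*x + 1)/(3*x**2 - 2*x + 1)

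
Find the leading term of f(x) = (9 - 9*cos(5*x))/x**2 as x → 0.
225/2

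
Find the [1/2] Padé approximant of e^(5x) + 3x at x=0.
(1997*x/309 + 1)/(-125*x**2/618 - 475*x/309 + 1)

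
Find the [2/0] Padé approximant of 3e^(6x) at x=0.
54*x**2 + 18*x + 3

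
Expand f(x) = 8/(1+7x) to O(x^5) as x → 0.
8 - 56*x + 392*x**2 - 2744*x**3 + 19208*x**4 + O(x**5)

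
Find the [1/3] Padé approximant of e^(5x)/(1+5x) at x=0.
(15*x/8 + 1)/(875*x**3/48 - 25*x**2/2 + 15*x/8 + 1)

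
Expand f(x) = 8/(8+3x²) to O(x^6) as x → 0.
1 - 3*x**2/8 + 9*x**4/64 + O(x**6)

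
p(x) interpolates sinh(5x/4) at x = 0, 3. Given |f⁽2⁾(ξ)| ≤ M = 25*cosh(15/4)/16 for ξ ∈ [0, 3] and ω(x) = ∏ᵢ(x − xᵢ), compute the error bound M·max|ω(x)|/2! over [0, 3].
225*cosh(15/4)/128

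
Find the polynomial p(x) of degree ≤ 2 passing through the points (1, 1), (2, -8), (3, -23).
4 - 3*x**2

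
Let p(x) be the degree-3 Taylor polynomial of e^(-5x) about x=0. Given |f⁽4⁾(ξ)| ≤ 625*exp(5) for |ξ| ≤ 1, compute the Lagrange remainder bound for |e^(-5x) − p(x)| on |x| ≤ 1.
625*exp(5)/24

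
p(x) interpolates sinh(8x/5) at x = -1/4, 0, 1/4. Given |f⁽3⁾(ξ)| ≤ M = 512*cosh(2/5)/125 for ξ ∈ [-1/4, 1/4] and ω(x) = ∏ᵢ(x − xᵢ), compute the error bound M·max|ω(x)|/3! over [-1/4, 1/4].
8*sqrt(3)*cosh(2/5)/3375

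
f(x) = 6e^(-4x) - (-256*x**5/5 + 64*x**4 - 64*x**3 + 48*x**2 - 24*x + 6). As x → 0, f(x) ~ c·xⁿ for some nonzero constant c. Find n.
6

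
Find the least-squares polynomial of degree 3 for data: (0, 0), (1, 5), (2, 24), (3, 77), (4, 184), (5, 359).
4/21 + (169/63)x + (-61/42)x² + (55/18)x³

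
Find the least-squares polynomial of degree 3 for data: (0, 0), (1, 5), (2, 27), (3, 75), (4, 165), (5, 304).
1/126 + (599/756)x + (599/252)x² + (52/27)x³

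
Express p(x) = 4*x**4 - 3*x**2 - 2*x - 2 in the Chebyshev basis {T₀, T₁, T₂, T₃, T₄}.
(-2)T₀ + (-2)T₁ + (1/2)T₂ + (1/2)T₄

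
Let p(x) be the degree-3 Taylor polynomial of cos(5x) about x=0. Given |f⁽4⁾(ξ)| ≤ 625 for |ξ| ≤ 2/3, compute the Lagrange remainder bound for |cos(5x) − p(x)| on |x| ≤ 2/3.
1250/243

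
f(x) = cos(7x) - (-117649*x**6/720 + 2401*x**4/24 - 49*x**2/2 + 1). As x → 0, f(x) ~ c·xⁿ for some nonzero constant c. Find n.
8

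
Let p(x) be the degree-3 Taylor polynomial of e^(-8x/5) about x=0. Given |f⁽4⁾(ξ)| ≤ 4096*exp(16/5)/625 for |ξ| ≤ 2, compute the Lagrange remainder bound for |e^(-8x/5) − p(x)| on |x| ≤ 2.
8192*exp(16/5)/1875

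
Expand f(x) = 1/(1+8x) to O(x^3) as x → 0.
1 - 8*x + 64*x**2 + O(x**3)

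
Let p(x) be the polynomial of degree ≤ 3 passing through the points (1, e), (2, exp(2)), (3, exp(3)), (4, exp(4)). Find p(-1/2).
e*(-35*exp(3) - 189*e + 105 + 135*exp(2))/16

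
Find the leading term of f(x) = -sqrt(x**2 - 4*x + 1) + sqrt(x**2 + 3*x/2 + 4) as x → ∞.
11/4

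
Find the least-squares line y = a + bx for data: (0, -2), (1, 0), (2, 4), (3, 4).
a = -9/5, b = 11/5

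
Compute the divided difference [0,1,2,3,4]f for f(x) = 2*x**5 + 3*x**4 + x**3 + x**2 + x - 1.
23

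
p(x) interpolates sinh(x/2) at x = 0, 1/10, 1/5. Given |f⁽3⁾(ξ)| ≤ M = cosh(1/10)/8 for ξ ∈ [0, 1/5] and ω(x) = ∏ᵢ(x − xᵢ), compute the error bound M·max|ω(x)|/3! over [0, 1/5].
sqrt(3)*cosh(1/10)/216000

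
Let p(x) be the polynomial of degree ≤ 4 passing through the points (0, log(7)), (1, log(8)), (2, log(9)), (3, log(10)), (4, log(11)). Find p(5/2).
log(3*11**(123/128)*3**(13/32)*5**(15/32)*7**(3/128)/11)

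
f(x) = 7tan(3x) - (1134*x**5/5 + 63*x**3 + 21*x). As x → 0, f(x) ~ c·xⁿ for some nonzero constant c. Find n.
7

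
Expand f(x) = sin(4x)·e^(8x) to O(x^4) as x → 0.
4*x + 32*x**2 + 352*x**3/3 + O(x**4)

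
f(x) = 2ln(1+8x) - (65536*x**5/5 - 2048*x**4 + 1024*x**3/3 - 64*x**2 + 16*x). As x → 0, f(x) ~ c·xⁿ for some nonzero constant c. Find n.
6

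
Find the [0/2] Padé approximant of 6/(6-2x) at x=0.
1/(1 - x/3)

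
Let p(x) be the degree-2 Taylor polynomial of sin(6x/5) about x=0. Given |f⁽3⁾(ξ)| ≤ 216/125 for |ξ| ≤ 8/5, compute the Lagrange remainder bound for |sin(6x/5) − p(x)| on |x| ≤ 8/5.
18432/15625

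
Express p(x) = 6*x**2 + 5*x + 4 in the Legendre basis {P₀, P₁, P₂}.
(6)P₀ + (5)P₁ + (4)P₂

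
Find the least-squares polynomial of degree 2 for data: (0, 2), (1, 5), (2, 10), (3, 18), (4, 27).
68/35 + (141/70)x + (15/14)x²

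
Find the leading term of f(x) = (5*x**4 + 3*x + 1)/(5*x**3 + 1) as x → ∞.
x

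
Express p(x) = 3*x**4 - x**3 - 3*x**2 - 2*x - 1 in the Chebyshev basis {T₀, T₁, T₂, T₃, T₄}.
(-11/8)T₀ + (-11/4)T₁ + (-1/4)T₃ + (3/8)T₄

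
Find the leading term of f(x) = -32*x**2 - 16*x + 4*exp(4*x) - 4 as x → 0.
128*x**3/3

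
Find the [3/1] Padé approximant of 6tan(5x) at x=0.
250*x**3 + 30*x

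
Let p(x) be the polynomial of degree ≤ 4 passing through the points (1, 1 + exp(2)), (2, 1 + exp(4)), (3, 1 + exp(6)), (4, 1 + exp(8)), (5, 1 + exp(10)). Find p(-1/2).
-385*exp(8)/32 - 693*exp(4)/32 + 1 + 1155*exp(2)/128 + 1485*exp(6)/64 + 315*exp(10)/128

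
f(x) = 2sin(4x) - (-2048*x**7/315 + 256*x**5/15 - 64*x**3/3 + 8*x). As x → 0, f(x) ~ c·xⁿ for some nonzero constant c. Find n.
9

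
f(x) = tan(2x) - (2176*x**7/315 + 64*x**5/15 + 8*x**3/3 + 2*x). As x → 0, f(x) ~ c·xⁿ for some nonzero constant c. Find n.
9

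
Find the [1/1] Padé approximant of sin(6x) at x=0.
6*x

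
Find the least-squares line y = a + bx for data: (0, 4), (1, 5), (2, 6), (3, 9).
a = 18/5, b = 8/5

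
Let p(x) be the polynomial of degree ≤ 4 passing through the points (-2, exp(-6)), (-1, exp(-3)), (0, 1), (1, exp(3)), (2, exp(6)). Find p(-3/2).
((-5*exp(6) - 70 + 28*exp(3))*exp(6) + 35 + 140*exp(3))*exp(-6)/128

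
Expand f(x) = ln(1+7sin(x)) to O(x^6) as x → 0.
7*x - 49*x**2/2 + 679*x**3/6 - 7105*x**4/12 + 79303*x**5/24 + O(x**6)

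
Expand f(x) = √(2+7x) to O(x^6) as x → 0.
sqrt(2) + 7*sqrt(2)*x/4 - 49*sqrt(2)*x**2/32 + 343*sqrt(2)*x**3/128 - 12005*sqrt(2)*x**4/2048 + 117649*sqrt(2)*x**5/8192 + O(x**6)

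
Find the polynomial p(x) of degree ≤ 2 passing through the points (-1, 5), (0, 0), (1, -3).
x**2 - 4*x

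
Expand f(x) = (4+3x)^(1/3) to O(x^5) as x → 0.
2**(2/3) + 2**(2/3)*x/4 - 2**(2/3)*x**2/16 + 5*2**(2/3)*x**3/192 - 5*2**(2/3)*x**4/384 + O(x**5)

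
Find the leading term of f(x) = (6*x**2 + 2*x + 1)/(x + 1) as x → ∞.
6*x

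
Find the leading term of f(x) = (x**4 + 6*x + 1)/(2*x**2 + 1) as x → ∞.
x**2/2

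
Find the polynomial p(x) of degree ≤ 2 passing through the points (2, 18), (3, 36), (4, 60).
3*x**2 + 3*x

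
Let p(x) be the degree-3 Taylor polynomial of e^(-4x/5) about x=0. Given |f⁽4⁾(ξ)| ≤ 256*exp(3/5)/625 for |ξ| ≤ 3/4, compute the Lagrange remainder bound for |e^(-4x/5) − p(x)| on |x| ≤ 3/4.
27*exp(3/5)/5000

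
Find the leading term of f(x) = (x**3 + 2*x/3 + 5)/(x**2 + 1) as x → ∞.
x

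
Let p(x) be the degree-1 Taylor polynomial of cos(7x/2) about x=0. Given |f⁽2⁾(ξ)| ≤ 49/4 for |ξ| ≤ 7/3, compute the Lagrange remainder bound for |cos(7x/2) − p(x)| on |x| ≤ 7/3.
2401/72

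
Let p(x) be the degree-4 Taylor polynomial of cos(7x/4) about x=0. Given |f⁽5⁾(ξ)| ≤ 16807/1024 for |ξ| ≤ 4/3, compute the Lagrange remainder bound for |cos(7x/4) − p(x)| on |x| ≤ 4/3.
16807/29160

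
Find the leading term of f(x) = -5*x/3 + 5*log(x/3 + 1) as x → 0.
-5*x**2/18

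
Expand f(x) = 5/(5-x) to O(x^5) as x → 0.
1 + x/5 + x**2/25 + x**3/125 + x**4/625 + O(x**5)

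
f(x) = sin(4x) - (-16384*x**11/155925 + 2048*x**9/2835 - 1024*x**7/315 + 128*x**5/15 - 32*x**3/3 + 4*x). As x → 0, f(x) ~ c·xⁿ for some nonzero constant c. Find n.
13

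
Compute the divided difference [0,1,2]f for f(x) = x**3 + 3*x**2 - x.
6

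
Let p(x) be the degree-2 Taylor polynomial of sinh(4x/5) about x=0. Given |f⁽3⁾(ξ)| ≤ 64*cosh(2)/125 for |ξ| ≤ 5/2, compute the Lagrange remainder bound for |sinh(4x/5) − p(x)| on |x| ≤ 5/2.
4*cosh(2)/3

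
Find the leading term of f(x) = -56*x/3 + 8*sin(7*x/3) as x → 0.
-1372*x**3/81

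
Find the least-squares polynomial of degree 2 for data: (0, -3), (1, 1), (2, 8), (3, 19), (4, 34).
-101/35 + (62/35)x + (13/7)x²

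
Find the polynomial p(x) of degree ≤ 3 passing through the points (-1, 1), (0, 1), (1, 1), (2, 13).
2*x**3 - 2*x + 1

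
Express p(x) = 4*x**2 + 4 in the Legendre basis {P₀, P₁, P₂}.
(16/3)P₀ + (8/3)P₂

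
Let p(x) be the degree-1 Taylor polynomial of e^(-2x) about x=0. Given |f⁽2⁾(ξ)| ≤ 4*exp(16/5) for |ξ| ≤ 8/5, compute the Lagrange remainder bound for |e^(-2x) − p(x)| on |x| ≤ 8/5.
128*exp(16/5)/25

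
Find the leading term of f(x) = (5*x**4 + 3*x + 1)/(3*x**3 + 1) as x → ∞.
5*x/3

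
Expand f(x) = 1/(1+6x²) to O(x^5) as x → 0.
1 - 6*x**2 + 36*x**4 + O(x**5)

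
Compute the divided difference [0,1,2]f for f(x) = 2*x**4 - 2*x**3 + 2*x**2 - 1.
10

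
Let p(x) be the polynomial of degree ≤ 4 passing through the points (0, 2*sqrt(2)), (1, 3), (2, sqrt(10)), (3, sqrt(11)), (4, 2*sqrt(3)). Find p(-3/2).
-2079/32 - 385*sqrt(11)/32 + 315*sqrt(3)/64 + 1155*sqrt(2)/64 + 1485*sqrt(10)/64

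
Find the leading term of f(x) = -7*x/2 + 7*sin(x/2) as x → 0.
-7*x**3/48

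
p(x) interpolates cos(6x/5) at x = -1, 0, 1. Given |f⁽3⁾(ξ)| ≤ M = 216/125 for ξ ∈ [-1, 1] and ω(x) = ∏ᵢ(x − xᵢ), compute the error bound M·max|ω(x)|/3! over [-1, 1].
8*sqrt(3)/125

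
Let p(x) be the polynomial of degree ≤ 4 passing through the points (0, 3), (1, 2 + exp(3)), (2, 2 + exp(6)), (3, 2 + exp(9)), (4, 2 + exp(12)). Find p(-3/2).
-385*exp(9)/32 - 693*exp(3)/32 + 1411/128 + 1485*exp(6)/64 + 315*exp(12)/128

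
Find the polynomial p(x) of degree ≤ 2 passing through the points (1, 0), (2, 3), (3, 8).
x**2 - 1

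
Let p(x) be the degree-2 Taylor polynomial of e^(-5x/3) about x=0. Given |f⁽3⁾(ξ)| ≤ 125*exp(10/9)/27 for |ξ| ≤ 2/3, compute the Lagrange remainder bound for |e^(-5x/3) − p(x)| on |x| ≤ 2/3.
500*exp(10/9)/2187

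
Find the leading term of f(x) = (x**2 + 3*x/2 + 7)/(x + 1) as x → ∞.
x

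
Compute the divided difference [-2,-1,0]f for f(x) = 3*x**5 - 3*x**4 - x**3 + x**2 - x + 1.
-62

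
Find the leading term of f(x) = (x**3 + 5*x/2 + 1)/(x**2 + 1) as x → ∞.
x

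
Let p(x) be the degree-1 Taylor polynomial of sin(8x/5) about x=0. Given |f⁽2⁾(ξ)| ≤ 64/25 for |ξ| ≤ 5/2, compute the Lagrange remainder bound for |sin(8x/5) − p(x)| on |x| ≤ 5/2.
8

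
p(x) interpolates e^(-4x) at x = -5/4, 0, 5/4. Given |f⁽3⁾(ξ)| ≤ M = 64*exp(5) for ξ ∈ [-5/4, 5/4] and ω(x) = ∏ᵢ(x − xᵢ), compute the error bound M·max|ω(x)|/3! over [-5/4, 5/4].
125*sqrt(3)*exp(5)/27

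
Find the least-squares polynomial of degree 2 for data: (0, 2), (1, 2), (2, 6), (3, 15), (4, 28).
71/35 + (-33/14)x + (31/14)x²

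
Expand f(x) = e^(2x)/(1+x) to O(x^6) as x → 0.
1 + x + x**2 + x**3/3 + x**4/3 - x**5/15 + O(x**6)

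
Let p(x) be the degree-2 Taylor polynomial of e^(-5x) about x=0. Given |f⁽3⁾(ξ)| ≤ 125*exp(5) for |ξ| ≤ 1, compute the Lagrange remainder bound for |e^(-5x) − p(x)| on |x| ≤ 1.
125*exp(5)/6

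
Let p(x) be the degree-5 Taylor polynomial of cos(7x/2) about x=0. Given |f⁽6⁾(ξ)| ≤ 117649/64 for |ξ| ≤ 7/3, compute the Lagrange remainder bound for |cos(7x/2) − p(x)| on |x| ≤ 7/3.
13841287201/33592320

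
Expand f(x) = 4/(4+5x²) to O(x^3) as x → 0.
1 - 5*x**2/4 + O(x**3)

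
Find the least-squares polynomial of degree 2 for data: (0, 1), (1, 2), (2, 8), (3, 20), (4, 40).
9/7 + (-104/35)x + (22/7)x²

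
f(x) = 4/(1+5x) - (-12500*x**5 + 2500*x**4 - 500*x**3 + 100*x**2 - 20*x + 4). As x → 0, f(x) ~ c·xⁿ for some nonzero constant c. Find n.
6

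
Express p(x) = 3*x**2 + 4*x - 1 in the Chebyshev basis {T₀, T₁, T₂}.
(1/2)T₀ + (4)T₁ + (3/2)T₂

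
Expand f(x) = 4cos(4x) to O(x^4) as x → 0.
4 - 32*x**2 + O(x**4)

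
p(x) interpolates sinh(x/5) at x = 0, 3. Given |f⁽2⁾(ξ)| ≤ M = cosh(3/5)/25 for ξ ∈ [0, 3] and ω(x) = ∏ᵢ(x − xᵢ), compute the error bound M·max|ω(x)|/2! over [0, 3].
9*cosh(3/5)/200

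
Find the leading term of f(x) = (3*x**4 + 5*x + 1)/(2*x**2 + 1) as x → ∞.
3*x**2/2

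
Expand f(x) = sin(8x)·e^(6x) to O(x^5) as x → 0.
8*x + 48*x**2 + 176*x**3/3 - 224*x**4 + O(x**5)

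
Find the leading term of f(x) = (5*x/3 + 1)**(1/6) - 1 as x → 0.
5*x/18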